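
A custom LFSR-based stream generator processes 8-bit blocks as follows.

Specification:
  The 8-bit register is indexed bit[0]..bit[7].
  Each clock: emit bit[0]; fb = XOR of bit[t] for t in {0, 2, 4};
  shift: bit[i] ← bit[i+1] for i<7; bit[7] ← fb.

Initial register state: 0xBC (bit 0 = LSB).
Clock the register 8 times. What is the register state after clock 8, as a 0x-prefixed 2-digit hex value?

reg_0 = 0xBC
clock 1: out=0, reg = 0x5E
clock 2: out=0, reg = 0x2F
clock 3: out=1, reg = 0x17
clock 4: out=1, reg = 0x8B
clock 5: out=1, reg = 0xC5
clock 6: out=1, reg = 0x62
clock 7: out=0, reg = 0x31
clock 8: out=1, reg = 0x18

0x18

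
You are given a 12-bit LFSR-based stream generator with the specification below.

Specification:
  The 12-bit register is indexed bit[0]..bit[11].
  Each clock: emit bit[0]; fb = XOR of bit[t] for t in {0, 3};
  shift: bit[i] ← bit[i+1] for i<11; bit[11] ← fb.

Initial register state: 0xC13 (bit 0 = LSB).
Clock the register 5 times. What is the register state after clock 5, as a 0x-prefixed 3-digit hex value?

reg_0 = 0xC13
clock 1: out=1, reg = 0xE09
clock 2: out=1, reg = 0x704
clock 3: out=0, reg = 0x382
clock 4: out=0, reg = 0x1C1
clock 5: out=1, reg = 0x8E0

0x8E0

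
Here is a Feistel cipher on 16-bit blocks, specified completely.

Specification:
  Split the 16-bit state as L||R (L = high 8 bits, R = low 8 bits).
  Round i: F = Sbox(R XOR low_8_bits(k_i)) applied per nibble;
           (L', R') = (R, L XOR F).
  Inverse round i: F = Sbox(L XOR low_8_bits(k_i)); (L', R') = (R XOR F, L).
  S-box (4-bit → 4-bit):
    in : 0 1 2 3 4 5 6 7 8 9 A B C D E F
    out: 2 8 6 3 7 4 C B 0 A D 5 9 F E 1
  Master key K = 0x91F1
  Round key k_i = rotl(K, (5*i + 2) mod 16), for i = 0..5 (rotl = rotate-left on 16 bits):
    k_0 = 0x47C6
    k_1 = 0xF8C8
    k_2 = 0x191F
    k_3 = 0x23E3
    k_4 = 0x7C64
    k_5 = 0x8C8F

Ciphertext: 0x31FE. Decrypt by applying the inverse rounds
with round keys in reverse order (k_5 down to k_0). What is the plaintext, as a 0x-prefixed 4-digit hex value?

0x18C1

s_0 = ciphertext = 0x31FE
s_1 = InvRound(s_0, k_5) = 0xA031
s_2 = InvRound(s_1, k_4) = 0xA6A0
s_3 = InvRound(s_2, k_3) = 0xD4A6
s_4 = InvRound(s_3, k_2) = 0x33D4
s_5 = InvRound(s_4, k_1) = 0xC133
s_6 = InvRound(s_5, k_0) = 0x18C1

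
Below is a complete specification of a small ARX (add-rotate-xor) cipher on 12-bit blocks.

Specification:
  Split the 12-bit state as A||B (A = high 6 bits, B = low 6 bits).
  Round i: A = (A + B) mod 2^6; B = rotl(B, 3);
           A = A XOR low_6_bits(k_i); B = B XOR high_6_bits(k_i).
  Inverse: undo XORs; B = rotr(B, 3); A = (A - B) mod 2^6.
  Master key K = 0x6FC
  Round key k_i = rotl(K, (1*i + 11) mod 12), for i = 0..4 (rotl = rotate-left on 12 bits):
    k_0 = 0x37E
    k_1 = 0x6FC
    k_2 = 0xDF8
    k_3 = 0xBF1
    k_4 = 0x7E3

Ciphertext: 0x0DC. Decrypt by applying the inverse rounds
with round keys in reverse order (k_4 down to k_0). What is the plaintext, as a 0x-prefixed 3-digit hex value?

s_0 = ciphertext = 0x0DC
s_1 = InvRound(s_0, k_4) = 0x218
s_2 = InvRound(s_1, k_3) = 0xEFE
s_3 = InvRound(s_2, k_2) = 0xE89
s_4 = InvRound(s_3, k_1) = 0xD12
s_5 = InvRound(s_4, k_0) = 0x3FB

0x3FB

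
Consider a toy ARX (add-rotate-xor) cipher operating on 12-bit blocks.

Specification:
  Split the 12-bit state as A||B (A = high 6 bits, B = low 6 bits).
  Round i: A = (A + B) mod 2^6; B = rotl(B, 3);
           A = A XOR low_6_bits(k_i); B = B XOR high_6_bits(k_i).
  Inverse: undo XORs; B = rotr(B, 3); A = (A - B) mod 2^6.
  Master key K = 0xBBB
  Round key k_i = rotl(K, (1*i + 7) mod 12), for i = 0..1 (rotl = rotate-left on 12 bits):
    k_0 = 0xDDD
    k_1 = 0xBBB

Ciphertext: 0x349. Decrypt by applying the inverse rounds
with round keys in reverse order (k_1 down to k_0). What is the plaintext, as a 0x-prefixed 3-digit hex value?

0x399

s_0 = ciphertext = 0x349
s_1 = InvRound(s_0, k_1) = 0xEBC
s_2 = InvRound(s_1, k_0) = 0x399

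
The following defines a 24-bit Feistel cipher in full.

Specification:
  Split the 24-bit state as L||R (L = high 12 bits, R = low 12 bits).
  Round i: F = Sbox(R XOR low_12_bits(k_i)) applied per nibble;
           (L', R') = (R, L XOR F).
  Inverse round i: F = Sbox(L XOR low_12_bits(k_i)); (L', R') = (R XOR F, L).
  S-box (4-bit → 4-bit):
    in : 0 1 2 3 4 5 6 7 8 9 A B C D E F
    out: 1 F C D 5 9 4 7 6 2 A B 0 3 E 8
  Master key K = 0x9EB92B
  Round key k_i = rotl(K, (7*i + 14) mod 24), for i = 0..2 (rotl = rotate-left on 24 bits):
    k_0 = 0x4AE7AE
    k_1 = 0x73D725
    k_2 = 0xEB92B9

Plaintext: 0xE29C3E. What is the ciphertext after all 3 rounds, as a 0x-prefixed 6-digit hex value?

s_0 = plaintext = 0xE29C3E
s_1 = Round(s_0, k_0) = 0xC3E508
s_2 = Round(s_1, k_1) = 0x5080FD
s_3 = Round(s_2, k_2) = 0x0FD95D

0x0FD95D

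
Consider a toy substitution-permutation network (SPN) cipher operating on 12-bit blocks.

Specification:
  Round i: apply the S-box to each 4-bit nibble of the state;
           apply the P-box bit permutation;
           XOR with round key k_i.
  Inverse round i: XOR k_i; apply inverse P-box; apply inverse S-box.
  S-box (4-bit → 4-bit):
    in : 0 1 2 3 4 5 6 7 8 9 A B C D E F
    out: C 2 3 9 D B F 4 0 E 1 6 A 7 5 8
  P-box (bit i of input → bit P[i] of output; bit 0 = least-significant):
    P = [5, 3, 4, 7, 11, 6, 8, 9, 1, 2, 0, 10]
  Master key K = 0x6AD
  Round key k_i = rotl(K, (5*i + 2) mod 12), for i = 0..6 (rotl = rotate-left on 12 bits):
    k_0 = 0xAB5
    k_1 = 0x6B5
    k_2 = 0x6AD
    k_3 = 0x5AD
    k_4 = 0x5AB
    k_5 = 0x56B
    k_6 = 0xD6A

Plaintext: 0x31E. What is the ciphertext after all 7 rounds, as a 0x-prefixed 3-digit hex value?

0x391

s_0 = plaintext = 0x31E
s_1 = Round(s_0, k_0) = 0xEC7
s_2 = Round(s_1, k_1) = 0x4E6
s_3 = Round(s_2, k_2) = 0xB16
s_4 = Round(s_3, k_3) = 0x550
s_5 = Round(s_4, k_4) = 0xB7D
s_6 = Round(s_5, k_5) = 0x456
s_7 = Round(s_6, k_6) = 0x391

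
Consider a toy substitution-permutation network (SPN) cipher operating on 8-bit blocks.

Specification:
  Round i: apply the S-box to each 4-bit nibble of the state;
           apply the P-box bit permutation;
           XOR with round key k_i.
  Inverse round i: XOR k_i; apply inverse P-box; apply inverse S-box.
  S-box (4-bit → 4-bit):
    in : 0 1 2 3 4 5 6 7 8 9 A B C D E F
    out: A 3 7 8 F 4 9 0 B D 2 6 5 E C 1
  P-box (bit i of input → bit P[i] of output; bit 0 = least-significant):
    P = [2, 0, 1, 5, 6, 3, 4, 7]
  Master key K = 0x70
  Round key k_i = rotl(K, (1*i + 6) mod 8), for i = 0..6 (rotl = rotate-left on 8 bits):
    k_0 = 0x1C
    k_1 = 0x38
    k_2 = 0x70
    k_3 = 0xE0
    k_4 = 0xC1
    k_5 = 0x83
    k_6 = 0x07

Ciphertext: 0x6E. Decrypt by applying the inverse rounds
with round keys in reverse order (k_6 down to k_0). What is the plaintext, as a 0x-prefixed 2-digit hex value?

0xE8

s_0 = ciphertext = 0x6E
s_1 = InvRound(s_0, k_6) = 0x10
s_2 = InvRound(s_1, k_5) = 0xEB
s_3 = InvRound(s_2, k_4) = 0xAE
s_4 = InvRound(s_3, k_3) = 0x1C
s_5 = InvRound(s_4, k_2) = 0x16
s_6 = InvRound(s_5, k_1) = 0xA9
s_7 = InvRound(s_6, k_0) = 0xE8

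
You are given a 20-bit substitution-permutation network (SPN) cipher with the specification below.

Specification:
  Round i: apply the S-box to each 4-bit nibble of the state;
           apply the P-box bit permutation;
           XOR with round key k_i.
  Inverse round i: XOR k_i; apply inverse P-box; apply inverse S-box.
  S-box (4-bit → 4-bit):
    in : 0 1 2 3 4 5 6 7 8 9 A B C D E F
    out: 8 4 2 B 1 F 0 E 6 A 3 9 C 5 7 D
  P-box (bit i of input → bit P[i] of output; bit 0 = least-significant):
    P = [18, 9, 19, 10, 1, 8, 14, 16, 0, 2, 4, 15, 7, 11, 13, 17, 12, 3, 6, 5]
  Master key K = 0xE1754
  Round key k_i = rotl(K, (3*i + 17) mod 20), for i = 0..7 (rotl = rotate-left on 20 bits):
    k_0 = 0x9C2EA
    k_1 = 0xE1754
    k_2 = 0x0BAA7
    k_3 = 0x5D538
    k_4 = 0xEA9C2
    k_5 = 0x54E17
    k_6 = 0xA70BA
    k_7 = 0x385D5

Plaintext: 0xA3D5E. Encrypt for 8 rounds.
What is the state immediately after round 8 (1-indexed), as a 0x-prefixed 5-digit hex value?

s_0 = plaintext = 0xA3D5E
s_1 = Round(s_0, k_0) = 0x69971
s_2 = Round(s_1, k_1) = 0x5DE50
s_3 = Round(s_2, k_2) = 0x1CF58
s_4 = Round(s_3, k_3) = 0xE366B
s_5 = Round(s_4, k_4) = 0x8B50A
s_6 = Round(s_5, k_5) = 0x2CCCA
s_7 = Round(s_6, k_6) = 0xD92A2
s_8 = Round(s_7, k_7) = 0x19E93

0x19E93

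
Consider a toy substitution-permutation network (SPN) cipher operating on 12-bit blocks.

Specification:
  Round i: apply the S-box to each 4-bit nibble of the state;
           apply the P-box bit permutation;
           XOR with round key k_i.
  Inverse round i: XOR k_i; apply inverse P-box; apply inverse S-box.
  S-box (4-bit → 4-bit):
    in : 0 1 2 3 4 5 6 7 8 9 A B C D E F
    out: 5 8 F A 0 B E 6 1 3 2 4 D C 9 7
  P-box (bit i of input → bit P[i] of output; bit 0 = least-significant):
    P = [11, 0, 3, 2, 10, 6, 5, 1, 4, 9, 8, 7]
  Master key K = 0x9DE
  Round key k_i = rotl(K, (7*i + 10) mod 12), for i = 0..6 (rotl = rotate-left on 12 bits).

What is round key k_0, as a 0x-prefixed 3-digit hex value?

K = 0x9DE
k_0 = rotl(K, (7*0+10) mod 12) = rotl(K, 10) = 0xA77

0xA77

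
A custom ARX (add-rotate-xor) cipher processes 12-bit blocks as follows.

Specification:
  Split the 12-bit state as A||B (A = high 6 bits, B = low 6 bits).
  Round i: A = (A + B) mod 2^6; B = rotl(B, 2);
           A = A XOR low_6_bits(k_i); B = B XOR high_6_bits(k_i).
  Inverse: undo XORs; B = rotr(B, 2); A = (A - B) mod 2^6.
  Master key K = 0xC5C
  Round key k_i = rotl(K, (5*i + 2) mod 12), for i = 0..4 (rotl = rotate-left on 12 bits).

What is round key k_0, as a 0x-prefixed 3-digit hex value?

K = 0xC5C
k_0 = rotl(K, (5*0+2) mod 12) = rotl(K, 2) = 0x173

0x173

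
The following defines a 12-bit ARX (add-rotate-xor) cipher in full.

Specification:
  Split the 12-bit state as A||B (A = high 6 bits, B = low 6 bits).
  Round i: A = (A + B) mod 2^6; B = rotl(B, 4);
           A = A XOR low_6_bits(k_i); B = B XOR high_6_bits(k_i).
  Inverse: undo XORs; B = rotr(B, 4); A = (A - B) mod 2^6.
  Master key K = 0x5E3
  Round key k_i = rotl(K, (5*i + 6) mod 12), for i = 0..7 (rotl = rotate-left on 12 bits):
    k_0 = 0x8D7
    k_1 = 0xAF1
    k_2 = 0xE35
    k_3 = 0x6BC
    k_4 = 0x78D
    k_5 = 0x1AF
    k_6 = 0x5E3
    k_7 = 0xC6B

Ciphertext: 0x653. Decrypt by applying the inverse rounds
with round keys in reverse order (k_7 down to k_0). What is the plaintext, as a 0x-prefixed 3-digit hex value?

s_0 = ciphertext = 0x653
s_1 = InvRound(s_0, k_7) = 0xA0A
s_2 = InvRound(s_1, k_6) = 0x5B5
s_3 = InvRound(s_2, k_5) = 0xA8F
s_4 = InvRound(s_3, k_4) = 0x885
s_5 = InvRound(s_4, k_3) = 0x87D
s_6 = InvRound(s_5, k_2) = 0x014
s_7 = InvRound(s_6, k_1) = 0xCBF
s_8 = InvRound(s_7, k_0) = 0xD31

0xD31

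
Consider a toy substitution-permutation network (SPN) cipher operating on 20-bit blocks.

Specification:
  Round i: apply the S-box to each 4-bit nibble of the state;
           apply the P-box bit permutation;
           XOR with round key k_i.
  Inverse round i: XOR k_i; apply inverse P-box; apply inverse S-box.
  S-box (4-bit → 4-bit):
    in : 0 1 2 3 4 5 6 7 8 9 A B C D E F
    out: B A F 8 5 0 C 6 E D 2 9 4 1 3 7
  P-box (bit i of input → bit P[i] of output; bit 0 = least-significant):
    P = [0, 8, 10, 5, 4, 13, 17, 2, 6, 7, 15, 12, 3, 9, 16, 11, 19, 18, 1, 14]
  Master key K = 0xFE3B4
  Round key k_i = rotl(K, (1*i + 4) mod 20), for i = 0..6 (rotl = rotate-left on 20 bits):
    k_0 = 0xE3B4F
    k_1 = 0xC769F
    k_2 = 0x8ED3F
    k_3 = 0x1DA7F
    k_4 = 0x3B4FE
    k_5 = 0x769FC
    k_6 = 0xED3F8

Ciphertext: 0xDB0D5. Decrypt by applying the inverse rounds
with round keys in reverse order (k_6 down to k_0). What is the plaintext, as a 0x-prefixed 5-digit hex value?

0x74D01

s_0 = ciphertext = 0xDB0D5
s_1 = InvRound(s_0, k_6) = 0x3F580
s_2 = InvRound(s_1, k_5) = 0xAB9B6
s_3 = InvRound(s_2, k_4) = 0xD9D57
s_4 = InvRound(s_3, k_3) = 0x0E558
s_5 = InvRound(s_4, k_2) = 0x43D3B
s_6 = InvRound(s_5, k_1) = 0xB1A31
s_7 = InvRound(s_6, k_0) = 0x74D01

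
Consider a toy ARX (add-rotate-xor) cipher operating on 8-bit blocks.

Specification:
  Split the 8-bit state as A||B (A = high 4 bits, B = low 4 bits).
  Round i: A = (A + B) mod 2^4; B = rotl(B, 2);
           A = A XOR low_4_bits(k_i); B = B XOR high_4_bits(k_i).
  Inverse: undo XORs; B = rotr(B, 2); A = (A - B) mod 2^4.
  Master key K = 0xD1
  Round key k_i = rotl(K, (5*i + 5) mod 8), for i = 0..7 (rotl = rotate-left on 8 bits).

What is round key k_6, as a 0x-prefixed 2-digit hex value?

0x8E

K = 0xD1
k_0 = rotl(K, (5*0+5) mod 8) = rotl(K, 5) = 0x3A
k_1 = rotl(K, (5*1+5) mod 8) = rotl(K, 2) = 0x47
k_2 = rotl(K, (5*2+5) mod 8) = rotl(K, 7) = 0xE8
k_3 = rotl(K, (5*3+5) mod 8) = rotl(K, 4) = 0x1D
k_4 = rotl(K, (5*4+5) mod 8) = rotl(K, 1) = 0xA3
k_5 = rotl(K, (5*5+5) mod 8) = rotl(K, 6) = 0x74
k_6 = rotl(K, (5*6+5) mod 8) = rotl(K, 3) = 0x8E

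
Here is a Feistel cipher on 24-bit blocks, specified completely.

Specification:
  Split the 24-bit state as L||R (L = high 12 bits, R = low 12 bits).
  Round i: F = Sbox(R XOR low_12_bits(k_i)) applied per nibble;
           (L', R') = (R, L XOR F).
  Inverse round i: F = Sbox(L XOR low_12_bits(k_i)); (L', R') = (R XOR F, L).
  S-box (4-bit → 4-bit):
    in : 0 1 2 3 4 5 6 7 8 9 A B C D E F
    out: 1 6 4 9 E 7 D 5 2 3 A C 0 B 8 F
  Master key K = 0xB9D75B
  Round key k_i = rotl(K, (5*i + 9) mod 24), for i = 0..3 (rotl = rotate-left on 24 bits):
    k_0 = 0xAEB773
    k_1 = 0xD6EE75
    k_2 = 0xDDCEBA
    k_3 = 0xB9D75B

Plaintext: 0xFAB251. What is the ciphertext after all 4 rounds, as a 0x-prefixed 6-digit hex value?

0xE59C7F

s_0 = plaintext = 0xFAB251
s_1 = Round(s_0, k_0) = 0x2518EF
s_2 = Round(s_1, k_1) = 0x8EFF6B
s_3 = Round(s_2, k_2) = 0xF6BE59
s_4 = Round(s_3, k_3) = 0xE59C7F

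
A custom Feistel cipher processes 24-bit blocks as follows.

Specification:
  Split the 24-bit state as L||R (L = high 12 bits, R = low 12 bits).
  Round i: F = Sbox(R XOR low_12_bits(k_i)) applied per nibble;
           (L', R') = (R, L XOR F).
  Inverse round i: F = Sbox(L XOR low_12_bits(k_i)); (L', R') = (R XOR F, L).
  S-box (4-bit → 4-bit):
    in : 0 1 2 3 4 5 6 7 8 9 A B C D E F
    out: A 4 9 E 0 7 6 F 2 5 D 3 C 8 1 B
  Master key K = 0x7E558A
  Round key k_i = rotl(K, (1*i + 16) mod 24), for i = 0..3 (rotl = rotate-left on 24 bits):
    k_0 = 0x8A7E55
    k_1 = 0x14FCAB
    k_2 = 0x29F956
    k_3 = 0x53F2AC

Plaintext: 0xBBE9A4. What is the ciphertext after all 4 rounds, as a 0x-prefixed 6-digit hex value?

s_0 = plaintext = 0xBBE9A4
s_1 = Round(s_0, k_0) = 0x9A440A
s_2 = Round(s_1, k_1) = 0x40AB70
s_3 = Round(s_2, k_2) = 0xB70D9C
s_4 = Round(s_3, k_3) = 0xD9C09A

0xD9C09A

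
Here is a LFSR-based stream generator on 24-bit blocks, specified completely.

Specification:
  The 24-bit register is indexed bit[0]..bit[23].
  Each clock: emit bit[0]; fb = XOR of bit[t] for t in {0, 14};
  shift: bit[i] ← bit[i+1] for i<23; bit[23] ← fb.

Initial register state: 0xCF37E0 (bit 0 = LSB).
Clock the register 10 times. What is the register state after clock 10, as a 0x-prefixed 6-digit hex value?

reg_0 = 0xCF37E0
clock 1: out=0, reg = 0x679BF0
clock 2: out=0, reg = 0x33CDF8
clock 3: out=0, reg = 0x99E6FC
clock 4: out=0, reg = 0xCCF37E
clock 5: out=0, reg = 0xE679BF
clock 6: out=1, reg = 0x733CDF
clock 7: out=1, reg = 0xB99E6F
clock 8: out=1, reg = 0xDCCF37
clock 9: out=1, reg = 0x6E679B
clock 10: out=1, reg = 0x3733CD

0x3733CD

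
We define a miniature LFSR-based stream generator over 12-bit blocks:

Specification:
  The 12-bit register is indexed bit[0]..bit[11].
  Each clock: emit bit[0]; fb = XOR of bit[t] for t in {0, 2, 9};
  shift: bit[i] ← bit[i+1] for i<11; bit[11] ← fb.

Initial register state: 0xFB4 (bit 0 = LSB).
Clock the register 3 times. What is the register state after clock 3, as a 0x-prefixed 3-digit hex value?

0xDF6

reg_0 = 0xFB4
clock 1: out=0, reg = 0x7DA
clock 2: out=0, reg = 0xBED
clock 3: out=1, reg = 0xDF6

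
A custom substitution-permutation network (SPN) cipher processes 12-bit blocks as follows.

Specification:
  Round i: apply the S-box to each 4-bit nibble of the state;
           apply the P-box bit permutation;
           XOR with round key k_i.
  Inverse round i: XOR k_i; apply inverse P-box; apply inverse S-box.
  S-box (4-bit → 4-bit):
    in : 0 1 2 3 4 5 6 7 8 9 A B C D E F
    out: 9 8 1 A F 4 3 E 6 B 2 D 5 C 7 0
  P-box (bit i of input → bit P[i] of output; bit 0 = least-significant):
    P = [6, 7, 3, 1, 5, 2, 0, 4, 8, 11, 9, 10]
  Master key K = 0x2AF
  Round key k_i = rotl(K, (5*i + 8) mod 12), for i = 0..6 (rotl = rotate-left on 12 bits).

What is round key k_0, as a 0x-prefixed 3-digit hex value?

K = 0x2AF
k_0 = rotl(K, (5*0+8) mod 12) = rotl(K, 8) = 0xF2A

0xF2A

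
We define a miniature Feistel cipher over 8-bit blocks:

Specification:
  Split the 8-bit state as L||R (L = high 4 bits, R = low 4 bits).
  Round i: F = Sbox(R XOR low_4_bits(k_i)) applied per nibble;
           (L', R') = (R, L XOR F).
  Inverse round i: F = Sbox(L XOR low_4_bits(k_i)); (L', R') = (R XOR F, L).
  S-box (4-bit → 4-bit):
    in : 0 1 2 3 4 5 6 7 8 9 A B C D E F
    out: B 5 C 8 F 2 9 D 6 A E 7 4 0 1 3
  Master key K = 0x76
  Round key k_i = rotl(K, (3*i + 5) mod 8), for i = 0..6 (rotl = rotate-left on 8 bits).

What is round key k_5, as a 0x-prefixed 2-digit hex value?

0x67

K = 0x76
k_0 = rotl(K, (3*0+5) mod 8) = rotl(K, 5) = 0xCE
k_1 = rotl(K, (3*1+5) mod 8) = rotl(K, 0) = 0x76
k_2 = rotl(K, (3*2+5) mod 8) = rotl(K, 3) = 0xB3
k_3 = rotl(K, (3*3+5) mod 8) = rotl(K, 6) = 0x9D
k_4 = rotl(K, (3*4+5) mod 8) = rotl(K, 1) = 0xEC
k_5 = rotl(K, (3*5+5) mod 8) = rotl(K, 4) = 0x67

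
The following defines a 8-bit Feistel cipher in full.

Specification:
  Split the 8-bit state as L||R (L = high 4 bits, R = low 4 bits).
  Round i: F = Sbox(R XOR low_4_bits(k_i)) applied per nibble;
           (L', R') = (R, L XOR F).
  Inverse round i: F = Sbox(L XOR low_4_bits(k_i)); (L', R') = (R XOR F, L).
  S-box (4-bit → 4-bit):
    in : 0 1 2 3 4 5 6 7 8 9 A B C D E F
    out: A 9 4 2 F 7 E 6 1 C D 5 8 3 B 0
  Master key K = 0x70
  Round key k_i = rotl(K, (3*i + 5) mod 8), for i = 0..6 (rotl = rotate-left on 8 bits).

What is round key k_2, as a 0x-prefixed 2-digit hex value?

0x83

K = 0x70
k_0 = rotl(K, (3*0+5) mod 8) = rotl(K, 5) = 0x0E
k_1 = rotl(K, (3*1+5) mod 8) = rotl(K, 0) = 0x70
k_2 = rotl(K, (3*2+5) mod 8) = rotl(K, 3) = 0x83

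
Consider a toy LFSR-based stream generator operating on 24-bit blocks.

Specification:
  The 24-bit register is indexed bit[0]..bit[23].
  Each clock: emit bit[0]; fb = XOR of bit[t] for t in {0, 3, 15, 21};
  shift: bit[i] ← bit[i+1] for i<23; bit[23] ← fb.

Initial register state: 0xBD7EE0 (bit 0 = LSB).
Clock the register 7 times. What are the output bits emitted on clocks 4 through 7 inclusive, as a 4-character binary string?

0011

reg_0 = 0xBD7EE0
clock 1: out=0, reg = 0xDEBF70
clock 2: out=0, reg = 0xEF5FB8
clock 3: out=0, reg = 0x77AFDC
clock 4: out=0, reg = 0xBBD7EE
clock 5: out=0, reg = 0xDDEBF7
clock 6: out=1, reg = 0x6EF5FB
clock 7: out=1, reg = 0x377AFD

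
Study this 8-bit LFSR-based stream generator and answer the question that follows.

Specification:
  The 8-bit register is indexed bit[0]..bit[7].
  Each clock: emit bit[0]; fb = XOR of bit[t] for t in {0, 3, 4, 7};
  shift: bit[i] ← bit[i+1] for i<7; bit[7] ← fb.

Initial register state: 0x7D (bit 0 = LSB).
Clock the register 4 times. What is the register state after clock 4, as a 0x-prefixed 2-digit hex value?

reg_0 = 0x7D
clock 1: out=1, reg = 0xBE
clock 2: out=0, reg = 0xDF
clock 3: out=1, reg = 0x6F
clock 4: out=1, reg = 0x37

0x37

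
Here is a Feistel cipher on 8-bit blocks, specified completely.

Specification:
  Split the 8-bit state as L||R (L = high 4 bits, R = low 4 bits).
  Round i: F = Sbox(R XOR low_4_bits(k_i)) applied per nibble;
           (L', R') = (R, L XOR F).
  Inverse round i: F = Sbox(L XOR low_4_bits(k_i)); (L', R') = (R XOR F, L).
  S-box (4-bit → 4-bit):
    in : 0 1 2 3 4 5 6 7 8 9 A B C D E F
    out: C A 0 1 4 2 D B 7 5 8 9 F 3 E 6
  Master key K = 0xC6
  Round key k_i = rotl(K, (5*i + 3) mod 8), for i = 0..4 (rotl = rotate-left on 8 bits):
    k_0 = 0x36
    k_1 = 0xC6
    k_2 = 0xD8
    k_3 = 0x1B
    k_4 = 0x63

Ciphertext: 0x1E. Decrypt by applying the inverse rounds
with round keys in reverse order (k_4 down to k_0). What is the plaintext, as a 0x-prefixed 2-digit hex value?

0x19

s_0 = ciphertext = 0x1E
s_1 = InvRound(s_0, k_4) = 0xE1
s_2 = InvRound(s_1, k_3) = 0x3E
s_3 = InvRound(s_2, k_2) = 0x73
s_4 = InvRound(s_3, k_1) = 0x97
s_5 = InvRound(s_4, k_0) = 0x19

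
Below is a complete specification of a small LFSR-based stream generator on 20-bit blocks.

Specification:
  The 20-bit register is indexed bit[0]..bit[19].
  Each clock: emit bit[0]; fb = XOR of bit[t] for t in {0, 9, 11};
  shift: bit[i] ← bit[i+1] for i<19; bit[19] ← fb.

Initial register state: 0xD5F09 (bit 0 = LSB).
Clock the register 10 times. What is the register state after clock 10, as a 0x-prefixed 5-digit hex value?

reg_0 = 0xD5F09
clock 1: out=1, reg = 0xEAF84
clock 2: out=0, reg = 0x757C2
clock 3: out=0, reg = 0xBABE1
clock 4: out=1, reg = 0xDD5F0
clock 5: out=0, reg = 0x6EAF8
clock 6: out=0, reg = 0x3757C
clock 7: out=0, reg = 0x1BABE
clock 8: out=0, reg = 0x0DD5F
clock 9: out=1, reg = 0x06EAF
clock 10: out=1, reg = 0x83757

0x83757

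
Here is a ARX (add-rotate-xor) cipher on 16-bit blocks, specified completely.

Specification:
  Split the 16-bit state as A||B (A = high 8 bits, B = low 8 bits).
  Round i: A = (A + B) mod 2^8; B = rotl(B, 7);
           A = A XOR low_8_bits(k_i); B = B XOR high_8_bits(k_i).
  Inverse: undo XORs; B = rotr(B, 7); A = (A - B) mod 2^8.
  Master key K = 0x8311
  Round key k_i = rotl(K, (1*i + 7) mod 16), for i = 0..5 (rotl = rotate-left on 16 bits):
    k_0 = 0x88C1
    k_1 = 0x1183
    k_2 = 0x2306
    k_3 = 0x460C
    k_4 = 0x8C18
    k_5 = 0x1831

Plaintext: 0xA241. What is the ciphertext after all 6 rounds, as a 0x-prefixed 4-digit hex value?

s_0 = plaintext = 0xA241
s_1 = Round(s_0, k_0) = 0x2228
s_2 = Round(s_1, k_1) = 0xC905
s_3 = Round(s_2, k_2) = 0xC8A1
s_4 = Round(s_3, k_3) = 0x6596
s_5 = Round(s_4, k_4) = 0xE3C7
s_6 = Round(s_5, k_5) = 0x9BFB

0x9BFB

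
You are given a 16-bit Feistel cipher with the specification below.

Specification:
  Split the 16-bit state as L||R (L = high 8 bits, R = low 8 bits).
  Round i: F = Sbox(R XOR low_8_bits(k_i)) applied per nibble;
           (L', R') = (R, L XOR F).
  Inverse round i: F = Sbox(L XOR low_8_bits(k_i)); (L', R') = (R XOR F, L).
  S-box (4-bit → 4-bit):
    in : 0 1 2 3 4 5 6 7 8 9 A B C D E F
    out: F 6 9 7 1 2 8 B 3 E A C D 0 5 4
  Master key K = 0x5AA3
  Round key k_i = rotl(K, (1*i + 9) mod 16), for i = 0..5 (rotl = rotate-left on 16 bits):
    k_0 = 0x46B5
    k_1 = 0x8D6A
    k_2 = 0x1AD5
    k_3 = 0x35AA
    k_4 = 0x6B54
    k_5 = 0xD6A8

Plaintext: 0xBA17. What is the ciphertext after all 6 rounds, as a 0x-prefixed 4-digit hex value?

0x5314

s_0 = plaintext = 0xBA17
s_1 = Round(s_0, k_0) = 0x1713
s_2 = Round(s_1, k_1) = 0x13A9
s_3 = Round(s_2, k_2) = 0xA9AE
s_4 = Round(s_3, k_3) = 0xAE58
s_5 = Round(s_4, k_4) = 0x5853
s_6 = Round(s_5, k_5) = 0x5314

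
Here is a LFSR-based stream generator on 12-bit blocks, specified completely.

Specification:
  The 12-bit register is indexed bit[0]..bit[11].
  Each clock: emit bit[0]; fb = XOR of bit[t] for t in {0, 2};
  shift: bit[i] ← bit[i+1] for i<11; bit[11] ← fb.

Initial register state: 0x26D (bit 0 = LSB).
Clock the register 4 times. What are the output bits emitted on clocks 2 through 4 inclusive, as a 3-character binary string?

011

reg_0 = 0x26D
clock 1: out=1, reg = 0x136
clock 2: out=0, reg = 0x89B
clock 3: out=1, reg = 0xC4D
clock 4: out=1, reg = 0x626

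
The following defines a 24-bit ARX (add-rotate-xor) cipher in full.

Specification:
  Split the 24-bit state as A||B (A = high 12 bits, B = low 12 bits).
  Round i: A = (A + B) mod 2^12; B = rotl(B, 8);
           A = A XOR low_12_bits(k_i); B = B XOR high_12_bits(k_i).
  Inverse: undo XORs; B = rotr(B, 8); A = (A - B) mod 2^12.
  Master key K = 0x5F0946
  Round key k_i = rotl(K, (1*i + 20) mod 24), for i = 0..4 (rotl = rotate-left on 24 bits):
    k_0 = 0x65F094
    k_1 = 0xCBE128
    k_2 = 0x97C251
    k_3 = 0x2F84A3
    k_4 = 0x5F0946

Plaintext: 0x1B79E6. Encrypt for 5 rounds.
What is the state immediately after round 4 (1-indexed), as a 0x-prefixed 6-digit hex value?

s_0 = plaintext = 0x1B79E6
s_1 = Round(s_0, k_0) = 0xB090C1
s_2 = Round(s_1, k_1) = 0xAE2DB2
s_3 = Round(s_2, k_2) = 0xAC5BA7
s_4 = Round(s_3, k_3) = 0x2CF542
s_5 = Round(s_4, k_4) = 0x1577A4

0x2CF542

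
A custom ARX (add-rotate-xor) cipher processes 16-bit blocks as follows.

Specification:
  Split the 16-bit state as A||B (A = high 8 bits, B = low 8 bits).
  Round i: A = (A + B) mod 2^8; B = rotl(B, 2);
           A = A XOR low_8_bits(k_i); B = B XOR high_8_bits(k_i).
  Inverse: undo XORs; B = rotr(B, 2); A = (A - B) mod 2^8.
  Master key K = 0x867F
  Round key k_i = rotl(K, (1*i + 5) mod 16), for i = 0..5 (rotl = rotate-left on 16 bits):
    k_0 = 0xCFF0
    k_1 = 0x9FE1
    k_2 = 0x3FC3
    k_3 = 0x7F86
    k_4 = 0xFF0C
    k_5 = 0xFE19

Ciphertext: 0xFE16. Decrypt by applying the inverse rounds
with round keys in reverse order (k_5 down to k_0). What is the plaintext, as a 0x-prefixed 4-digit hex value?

s_0 = ciphertext = 0xFE16
s_1 = InvRound(s_0, k_5) = 0xAD3A
s_2 = InvRound(s_1, k_4) = 0x3071
s_3 = InvRound(s_2, k_3) = 0x3383
s_4 = InvRound(s_3, k_2) = 0xC12F
s_5 = InvRound(s_4, k_1) = 0xF42C
s_6 = InvRound(s_5, k_0) = 0x0CF8

0x0CF8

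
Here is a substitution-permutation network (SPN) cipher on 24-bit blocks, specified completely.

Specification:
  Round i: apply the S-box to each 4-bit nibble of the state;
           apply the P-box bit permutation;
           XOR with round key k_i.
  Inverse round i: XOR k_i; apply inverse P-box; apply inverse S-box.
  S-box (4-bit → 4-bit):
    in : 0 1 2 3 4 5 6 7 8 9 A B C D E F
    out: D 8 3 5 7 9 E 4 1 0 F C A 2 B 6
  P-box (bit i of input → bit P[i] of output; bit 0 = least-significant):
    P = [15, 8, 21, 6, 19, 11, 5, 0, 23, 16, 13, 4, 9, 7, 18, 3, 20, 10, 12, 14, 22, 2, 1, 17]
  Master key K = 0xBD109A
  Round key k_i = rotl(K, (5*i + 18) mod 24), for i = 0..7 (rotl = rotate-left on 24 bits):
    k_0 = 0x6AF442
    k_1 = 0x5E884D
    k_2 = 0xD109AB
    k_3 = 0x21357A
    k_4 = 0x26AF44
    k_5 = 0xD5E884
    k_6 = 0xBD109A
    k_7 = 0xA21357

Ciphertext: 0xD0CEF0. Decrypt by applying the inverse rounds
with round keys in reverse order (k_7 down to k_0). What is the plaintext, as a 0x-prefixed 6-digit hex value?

0x815E78

s_0 = ciphertext = 0xD0CEF0
s_1 = InvRound(s_0, k_7) = 0xAAD964
s_2 = InvRound(s_1, k_6) = 0x656CFE
s_3 = InvRound(s_2, k_5) = 0x721570
s_4 = InvRound(s_3, k_4) = 0x233BF8
s_5 = InvRound(s_4, k_3) = 0xBD29D9
s_6 = InvRound(s_5, k_2) = 0x397B3B
s_7 = InvRound(s_6, k_1) = 0xAB367A
s_8 = InvRound(s_7, k_0) = 0x815E78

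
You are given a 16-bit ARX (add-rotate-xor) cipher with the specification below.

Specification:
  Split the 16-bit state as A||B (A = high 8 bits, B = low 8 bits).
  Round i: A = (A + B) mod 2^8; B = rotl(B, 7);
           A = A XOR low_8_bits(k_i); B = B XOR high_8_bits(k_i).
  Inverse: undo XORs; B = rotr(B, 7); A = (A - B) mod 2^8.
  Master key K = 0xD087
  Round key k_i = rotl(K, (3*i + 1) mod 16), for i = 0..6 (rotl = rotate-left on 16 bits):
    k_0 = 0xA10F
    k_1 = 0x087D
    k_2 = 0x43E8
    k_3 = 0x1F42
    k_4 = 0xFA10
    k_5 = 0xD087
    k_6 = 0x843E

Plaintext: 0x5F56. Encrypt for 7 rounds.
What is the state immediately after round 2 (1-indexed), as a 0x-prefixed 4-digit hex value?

s_0 = plaintext = 0x5F56
s_1 = Round(s_0, k_0) = 0xBA8A
s_2 = Round(s_1, k_1) = 0x394D
s_3 = Round(s_2, k_2) = 0x6EE5
s_4 = Round(s_3, k_3) = 0x11ED
s_5 = Round(s_4, k_4) = 0xEE0C
s_6 = Round(s_5, k_5) = 0x7DD6
s_7 = Round(s_6, k_6) = 0x6DEF

0x394D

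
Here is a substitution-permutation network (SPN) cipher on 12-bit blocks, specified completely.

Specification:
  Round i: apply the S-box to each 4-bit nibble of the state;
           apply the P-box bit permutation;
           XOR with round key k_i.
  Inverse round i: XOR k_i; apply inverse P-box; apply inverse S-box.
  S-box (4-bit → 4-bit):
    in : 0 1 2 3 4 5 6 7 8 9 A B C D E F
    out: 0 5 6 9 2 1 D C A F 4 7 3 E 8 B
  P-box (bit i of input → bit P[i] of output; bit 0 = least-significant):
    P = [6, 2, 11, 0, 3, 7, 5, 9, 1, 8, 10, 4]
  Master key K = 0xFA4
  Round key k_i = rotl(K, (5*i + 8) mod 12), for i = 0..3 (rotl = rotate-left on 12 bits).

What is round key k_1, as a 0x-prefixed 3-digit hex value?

0xF49

K = 0xFA4
k_0 = rotl(K, (5*0+8) mod 12) = rotl(K, 8) = 0x4FA
k_1 = rotl(K, (5*1+8) mod 12) = rotl(K, 1) = 0xF49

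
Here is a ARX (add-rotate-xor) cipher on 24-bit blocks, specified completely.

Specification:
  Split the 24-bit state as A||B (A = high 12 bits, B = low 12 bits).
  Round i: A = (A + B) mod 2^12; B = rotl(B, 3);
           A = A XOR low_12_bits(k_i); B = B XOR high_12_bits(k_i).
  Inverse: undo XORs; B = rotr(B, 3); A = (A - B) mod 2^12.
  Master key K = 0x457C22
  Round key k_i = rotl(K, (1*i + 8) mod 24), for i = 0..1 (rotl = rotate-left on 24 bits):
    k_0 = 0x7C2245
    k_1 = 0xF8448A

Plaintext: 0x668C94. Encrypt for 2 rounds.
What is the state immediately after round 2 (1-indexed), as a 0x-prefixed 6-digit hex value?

s_0 = plaintext = 0x668C94
s_1 = Round(s_0, k_0) = 0x0B9364
s_2 = Round(s_1, k_1) = 0x0974A5

0x0974A5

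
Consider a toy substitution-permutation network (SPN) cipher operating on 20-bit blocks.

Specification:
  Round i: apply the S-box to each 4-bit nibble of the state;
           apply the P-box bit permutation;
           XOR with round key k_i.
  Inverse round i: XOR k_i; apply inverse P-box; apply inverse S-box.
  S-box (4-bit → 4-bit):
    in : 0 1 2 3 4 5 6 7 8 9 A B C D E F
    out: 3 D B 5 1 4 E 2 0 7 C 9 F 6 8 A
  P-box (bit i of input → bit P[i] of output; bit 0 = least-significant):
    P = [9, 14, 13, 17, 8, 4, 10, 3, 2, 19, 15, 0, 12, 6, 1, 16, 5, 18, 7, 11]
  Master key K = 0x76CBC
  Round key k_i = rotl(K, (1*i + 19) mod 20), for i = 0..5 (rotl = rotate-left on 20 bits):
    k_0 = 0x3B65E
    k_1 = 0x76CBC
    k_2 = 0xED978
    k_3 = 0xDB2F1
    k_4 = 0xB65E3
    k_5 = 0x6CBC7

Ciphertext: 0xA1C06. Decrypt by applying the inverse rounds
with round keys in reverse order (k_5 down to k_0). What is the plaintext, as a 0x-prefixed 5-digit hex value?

0x95392

s_0 = ciphertext = 0xA1C06
s_1 = InvRound(s_0, k_5) = 0xD0630
s_2 = InvRound(s_1, k_4) = 0xDDE0C
s_3 = InvRound(s_2, k_3) = 0x17B6D
s_4 = InvRound(s_3, k_2) = 0x7EC71
s_5 = InvRound(s_4, k_1) = 0x571E8
s_6 = InvRound(s_5, k_0) = 0x95392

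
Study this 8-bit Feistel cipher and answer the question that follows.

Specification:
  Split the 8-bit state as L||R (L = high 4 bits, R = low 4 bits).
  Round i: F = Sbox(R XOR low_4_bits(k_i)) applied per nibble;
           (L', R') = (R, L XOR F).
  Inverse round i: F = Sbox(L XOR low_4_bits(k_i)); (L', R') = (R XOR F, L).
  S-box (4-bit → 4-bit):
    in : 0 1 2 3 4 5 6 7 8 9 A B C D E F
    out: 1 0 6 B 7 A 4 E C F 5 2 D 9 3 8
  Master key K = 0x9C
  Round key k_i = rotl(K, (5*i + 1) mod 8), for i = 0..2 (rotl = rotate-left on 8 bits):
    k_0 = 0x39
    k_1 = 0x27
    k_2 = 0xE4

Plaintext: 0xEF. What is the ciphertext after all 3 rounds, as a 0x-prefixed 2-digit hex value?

0x6C

s_0 = plaintext = 0xEF
s_1 = Round(s_0, k_0) = 0xFA
s_2 = Round(s_1, k_1) = 0xA6
s_3 = Round(s_2, k_2) = 0x6C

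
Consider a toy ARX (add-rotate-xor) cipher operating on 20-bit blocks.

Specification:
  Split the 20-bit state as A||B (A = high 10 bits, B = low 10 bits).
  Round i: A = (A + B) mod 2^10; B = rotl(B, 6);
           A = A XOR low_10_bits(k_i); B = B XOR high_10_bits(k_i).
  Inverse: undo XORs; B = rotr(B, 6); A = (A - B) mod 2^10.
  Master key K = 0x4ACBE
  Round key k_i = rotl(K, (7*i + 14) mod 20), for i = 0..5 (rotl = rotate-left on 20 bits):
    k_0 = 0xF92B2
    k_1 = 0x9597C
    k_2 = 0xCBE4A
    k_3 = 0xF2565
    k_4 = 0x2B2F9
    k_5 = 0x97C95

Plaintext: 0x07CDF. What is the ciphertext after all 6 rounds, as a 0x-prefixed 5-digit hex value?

0x224F9

s_0 = plaintext = 0x07CDF
s_1 = Round(s_0, k_0) = 0x93029
s_2 = Round(s_1, k_1) = 0xC2414
s_3 = Round(s_2, k_2) = 0x55E2E
s_4 = Round(s_3, k_3) = 0xB806B
s_5 = Round(s_4, k_4) = 0x6CA6A
s_6 = Round(s_5, k_5) = 0x224F9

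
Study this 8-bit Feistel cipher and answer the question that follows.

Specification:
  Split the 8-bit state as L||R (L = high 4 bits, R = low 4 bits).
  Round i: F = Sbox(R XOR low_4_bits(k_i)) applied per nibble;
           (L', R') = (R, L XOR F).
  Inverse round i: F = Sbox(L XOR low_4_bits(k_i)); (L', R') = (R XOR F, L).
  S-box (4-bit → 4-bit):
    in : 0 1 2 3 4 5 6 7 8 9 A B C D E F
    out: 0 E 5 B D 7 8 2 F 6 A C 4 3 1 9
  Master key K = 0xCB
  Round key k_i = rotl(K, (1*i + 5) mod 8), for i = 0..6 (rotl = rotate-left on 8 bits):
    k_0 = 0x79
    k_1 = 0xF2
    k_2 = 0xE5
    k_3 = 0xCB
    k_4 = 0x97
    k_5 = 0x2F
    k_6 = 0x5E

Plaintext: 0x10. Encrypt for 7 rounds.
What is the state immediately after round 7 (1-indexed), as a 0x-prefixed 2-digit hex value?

0x65

s_0 = plaintext = 0x10
s_1 = Round(s_0, k_0) = 0x07
s_2 = Round(s_1, k_1) = 0x77
s_3 = Round(s_2, k_2) = 0x72
s_4 = Round(s_3, k_3) = 0x21
s_5 = Round(s_4, k_4) = 0x1A
s_6 = Round(s_5, k_5) = 0xA6
s_7 = Round(s_6, k_6) = 0x65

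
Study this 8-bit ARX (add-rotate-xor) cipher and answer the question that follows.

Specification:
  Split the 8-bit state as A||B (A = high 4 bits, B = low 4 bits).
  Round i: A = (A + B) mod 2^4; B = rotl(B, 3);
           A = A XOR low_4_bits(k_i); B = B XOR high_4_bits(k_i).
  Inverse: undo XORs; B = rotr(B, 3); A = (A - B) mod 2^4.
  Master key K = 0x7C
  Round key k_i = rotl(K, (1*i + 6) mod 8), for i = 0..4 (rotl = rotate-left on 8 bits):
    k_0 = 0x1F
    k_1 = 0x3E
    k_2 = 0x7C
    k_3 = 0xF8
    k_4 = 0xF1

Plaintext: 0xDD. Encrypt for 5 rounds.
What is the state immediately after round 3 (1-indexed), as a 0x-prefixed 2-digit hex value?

s_0 = plaintext = 0xDD
s_1 = Round(s_0, k_0) = 0x5F
s_2 = Round(s_1, k_1) = 0xAC
s_3 = Round(s_2, k_2) = 0xA1
s_4 = Round(s_3, k_3) = 0x37
s_5 = Round(s_4, k_4) = 0xB4

0xA1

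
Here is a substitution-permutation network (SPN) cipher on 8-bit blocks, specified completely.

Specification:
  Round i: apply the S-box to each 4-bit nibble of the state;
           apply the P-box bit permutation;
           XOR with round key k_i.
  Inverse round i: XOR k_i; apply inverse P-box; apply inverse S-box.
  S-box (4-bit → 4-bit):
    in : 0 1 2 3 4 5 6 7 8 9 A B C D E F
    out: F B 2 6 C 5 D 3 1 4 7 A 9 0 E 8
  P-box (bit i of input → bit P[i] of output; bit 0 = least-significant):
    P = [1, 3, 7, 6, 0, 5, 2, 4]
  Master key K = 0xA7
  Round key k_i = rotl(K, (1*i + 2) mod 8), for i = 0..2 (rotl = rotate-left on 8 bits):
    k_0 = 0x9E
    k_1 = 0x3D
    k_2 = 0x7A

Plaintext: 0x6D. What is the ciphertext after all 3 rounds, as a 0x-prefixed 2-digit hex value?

s_0 = plaintext = 0x6D
s_1 = Round(s_0, k_0) = 0x8B
s_2 = Round(s_1, k_1) = 0x74
s_3 = Round(s_2, k_2) = 0x9B

0x9B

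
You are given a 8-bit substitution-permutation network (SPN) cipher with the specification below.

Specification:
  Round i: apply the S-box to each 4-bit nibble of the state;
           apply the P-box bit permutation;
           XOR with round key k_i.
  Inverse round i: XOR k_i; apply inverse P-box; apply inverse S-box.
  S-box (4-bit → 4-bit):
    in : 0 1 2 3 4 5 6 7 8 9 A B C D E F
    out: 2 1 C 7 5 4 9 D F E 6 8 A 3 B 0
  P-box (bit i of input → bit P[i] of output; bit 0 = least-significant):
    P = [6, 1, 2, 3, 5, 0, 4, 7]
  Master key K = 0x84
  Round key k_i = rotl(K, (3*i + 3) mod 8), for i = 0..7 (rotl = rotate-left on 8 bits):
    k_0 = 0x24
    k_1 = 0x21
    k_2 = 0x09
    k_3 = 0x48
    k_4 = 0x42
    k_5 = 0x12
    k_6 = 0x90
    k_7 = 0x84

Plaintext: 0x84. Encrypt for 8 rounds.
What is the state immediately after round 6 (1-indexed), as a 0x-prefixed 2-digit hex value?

s_0 = plaintext = 0x84
s_1 = Round(s_0, k_0) = 0xD1
s_2 = Round(s_1, k_1) = 0x40
s_3 = Round(s_2, k_2) = 0x3B
s_4 = Round(s_3, k_3) = 0x71
s_5 = Round(s_4, k_4) = 0xB2
s_6 = Round(s_5, k_5) = 0x9E
s_7 = Round(s_6, k_6) = 0x4B
s_8 = Round(s_7, k_7) = 0xBC

0x9E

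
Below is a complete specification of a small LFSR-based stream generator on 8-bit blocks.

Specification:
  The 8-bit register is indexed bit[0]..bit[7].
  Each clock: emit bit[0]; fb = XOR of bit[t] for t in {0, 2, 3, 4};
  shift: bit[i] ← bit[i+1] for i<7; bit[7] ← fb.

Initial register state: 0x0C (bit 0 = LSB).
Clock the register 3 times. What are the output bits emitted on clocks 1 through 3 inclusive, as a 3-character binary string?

reg_0 = 0x0C
clock 1: out=0, reg = 0x06
clock 2: out=0, reg = 0x83
clock 3: out=1, reg = 0xC1

001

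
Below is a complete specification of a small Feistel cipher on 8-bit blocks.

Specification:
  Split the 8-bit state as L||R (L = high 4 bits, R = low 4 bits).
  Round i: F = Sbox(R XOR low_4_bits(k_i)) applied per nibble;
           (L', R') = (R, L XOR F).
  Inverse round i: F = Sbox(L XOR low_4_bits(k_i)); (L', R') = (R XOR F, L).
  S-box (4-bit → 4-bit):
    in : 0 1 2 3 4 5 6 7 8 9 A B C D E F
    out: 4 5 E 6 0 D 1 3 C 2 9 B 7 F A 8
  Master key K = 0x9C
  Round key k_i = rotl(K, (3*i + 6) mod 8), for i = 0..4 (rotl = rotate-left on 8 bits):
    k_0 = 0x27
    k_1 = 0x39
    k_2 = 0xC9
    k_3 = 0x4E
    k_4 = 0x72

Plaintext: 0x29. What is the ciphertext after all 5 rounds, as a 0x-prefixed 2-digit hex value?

0x78

s_0 = plaintext = 0x29
s_1 = Round(s_0, k_0) = 0x98
s_2 = Round(s_1, k_1) = 0x8C
s_3 = Round(s_2, k_2) = 0xC5
s_4 = Round(s_3, k_3) = 0x57
s_5 = Round(s_4, k_4) = 0x78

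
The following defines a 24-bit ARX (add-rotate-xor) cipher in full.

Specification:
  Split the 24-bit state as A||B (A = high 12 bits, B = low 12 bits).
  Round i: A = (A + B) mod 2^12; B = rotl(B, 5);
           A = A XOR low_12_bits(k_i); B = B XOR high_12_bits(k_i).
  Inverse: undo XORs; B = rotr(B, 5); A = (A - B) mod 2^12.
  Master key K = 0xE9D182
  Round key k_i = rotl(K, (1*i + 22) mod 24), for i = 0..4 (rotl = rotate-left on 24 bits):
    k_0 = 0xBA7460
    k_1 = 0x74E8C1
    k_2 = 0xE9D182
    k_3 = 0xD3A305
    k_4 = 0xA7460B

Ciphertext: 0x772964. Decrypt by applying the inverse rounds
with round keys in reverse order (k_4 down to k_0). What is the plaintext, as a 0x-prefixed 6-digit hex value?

s_0 = ciphertext = 0x772964
s_1 = InvRound(s_0, k_4) = 0x961818
s_2 = InvRound(s_1, k_3) = 0x93B129
s_3 = InvRound(s_2, k_2) = 0xE3CA7D
s_4 = InvRound(s_3, k_1) = 0xD149E9
s_5 = InvRound(s_4, k_0) = 0x262712

0x262712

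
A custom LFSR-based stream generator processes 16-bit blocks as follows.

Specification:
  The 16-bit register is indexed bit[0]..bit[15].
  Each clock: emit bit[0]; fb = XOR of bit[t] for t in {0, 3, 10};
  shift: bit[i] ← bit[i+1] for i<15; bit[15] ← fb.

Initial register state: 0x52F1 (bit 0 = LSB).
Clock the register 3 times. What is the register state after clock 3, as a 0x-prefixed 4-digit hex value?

reg_0 = 0x52F1
clock 1: out=1, reg = 0xA978
clock 2: out=0, reg = 0xD4BC
clock 3: out=0, reg = 0x6A5E

0x6A5E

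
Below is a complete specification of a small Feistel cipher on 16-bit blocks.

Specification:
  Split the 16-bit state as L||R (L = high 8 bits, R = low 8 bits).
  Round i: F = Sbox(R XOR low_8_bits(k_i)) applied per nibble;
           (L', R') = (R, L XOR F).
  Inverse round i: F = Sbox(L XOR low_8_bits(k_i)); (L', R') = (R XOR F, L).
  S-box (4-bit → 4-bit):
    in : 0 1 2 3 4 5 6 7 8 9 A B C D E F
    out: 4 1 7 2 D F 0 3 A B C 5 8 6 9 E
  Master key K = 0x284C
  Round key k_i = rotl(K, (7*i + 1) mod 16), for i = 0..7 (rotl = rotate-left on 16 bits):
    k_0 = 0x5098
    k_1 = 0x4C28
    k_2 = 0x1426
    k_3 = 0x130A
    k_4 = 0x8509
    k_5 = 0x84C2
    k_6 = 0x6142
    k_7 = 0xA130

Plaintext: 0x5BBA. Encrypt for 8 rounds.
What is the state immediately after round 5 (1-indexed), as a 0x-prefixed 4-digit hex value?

0x243B

s_0 = plaintext = 0x5BBA
s_1 = Round(s_0, k_0) = 0xBA2C
s_2 = Round(s_1, k_1) = 0x2CF7
s_3 = Round(s_2, k_2) = 0xF74D
s_4 = Round(s_3, k_3) = 0x4D24
s_5 = Round(s_4, k_4) = 0x243B
s_6 = Round(s_5, k_5) = 0x3BCF
s_7 = Round(s_6, k_6) = 0xCF9D
s_8 = Round(s_7, k_7) = 0x9D09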